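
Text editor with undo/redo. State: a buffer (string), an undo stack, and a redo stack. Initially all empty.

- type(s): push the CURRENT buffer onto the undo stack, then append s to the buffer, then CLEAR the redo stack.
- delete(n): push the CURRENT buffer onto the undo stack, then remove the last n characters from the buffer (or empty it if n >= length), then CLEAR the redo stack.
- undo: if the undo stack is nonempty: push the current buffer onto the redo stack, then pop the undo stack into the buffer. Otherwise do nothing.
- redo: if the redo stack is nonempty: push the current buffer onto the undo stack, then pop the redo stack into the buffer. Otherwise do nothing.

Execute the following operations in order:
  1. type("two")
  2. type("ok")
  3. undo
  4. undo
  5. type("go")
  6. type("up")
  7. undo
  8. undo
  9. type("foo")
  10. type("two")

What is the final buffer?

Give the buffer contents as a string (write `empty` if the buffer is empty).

Answer: footwo

Derivation:
After op 1 (type): buf='two' undo_depth=1 redo_depth=0
After op 2 (type): buf='twook' undo_depth=2 redo_depth=0
After op 3 (undo): buf='two' undo_depth=1 redo_depth=1
After op 4 (undo): buf='(empty)' undo_depth=0 redo_depth=2
After op 5 (type): buf='go' undo_depth=1 redo_depth=0
After op 6 (type): buf='goup' undo_depth=2 redo_depth=0
After op 7 (undo): buf='go' undo_depth=1 redo_depth=1
After op 8 (undo): buf='(empty)' undo_depth=0 redo_depth=2
After op 9 (type): buf='foo' undo_depth=1 redo_depth=0
After op 10 (type): buf='footwo' undo_depth=2 redo_depth=0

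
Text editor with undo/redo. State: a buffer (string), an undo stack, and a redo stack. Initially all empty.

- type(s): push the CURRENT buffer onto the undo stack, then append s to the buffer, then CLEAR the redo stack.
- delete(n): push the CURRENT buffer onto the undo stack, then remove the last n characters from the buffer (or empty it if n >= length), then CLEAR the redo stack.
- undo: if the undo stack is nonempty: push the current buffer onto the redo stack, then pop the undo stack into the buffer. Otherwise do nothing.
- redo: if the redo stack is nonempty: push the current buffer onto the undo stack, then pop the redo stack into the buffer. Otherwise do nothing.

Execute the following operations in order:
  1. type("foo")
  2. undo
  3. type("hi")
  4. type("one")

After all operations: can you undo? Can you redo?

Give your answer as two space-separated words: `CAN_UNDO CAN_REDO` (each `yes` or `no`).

Answer: yes no

Derivation:
After op 1 (type): buf='foo' undo_depth=1 redo_depth=0
After op 2 (undo): buf='(empty)' undo_depth=0 redo_depth=1
After op 3 (type): buf='hi' undo_depth=1 redo_depth=0
After op 4 (type): buf='hione' undo_depth=2 redo_depth=0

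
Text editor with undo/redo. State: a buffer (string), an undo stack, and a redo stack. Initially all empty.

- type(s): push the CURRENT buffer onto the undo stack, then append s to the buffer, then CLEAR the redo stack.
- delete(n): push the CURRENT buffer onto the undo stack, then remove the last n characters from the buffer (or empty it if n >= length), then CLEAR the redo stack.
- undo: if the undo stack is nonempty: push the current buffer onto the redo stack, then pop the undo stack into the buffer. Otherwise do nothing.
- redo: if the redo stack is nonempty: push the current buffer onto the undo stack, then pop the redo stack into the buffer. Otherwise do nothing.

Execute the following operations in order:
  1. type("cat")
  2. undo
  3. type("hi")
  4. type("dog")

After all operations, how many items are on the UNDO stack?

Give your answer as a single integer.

Answer: 2

Derivation:
After op 1 (type): buf='cat' undo_depth=1 redo_depth=0
After op 2 (undo): buf='(empty)' undo_depth=0 redo_depth=1
After op 3 (type): buf='hi' undo_depth=1 redo_depth=0
After op 4 (type): buf='hidog' undo_depth=2 redo_depth=0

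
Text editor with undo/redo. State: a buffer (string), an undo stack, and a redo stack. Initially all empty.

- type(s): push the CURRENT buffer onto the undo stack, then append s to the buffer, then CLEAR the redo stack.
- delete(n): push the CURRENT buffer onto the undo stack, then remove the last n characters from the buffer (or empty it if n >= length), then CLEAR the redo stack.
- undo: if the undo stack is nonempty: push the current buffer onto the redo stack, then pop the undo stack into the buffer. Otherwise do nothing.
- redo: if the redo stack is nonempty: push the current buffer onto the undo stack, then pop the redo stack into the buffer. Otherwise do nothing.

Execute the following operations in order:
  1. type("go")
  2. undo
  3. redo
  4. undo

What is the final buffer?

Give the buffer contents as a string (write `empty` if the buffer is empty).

Answer: empty

Derivation:
After op 1 (type): buf='go' undo_depth=1 redo_depth=0
After op 2 (undo): buf='(empty)' undo_depth=0 redo_depth=1
After op 3 (redo): buf='go' undo_depth=1 redo_depth=0
After op 4 (undo): buf='(empty)' undo_depth=0 redo_depth=1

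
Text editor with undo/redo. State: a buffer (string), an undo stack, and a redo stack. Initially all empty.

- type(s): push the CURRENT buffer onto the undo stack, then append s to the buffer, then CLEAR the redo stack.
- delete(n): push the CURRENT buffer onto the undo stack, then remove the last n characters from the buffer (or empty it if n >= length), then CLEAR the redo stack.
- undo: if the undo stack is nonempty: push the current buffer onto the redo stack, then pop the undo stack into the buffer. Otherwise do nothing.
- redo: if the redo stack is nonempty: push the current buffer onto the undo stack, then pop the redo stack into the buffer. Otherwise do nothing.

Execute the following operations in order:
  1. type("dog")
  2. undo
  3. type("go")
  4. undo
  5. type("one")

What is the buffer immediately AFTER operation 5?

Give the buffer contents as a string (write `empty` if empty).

After op 1 (type): buf='dog' undo_depth=1 redo_depth=0
After op 2 (undo): buf='(empty)' undo_depth=0 redo_depth=1
After op 3 (type): buf='go' undo_depth=1 redo_depth=0
After op 4 (undo): buf='(empty)' undo_depth=0 redo_depth=1
After op 5 (type): buf='one' undo_depth=1 redo_depth=0

Answer: one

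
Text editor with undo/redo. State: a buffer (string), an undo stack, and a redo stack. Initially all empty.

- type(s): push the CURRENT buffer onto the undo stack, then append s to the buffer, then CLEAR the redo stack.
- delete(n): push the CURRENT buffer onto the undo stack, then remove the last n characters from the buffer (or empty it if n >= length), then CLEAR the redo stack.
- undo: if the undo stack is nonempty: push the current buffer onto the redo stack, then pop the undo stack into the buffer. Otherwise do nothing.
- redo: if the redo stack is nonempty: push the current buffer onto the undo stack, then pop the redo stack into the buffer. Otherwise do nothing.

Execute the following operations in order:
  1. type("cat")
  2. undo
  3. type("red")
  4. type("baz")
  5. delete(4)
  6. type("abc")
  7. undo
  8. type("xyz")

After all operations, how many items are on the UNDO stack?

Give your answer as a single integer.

Answer: 4

Derivation:
After op 1 (type): buf='cat' undo_depth=1 redo_depth=0
After op 2 (undo): buf='(empty)' undo_depth=0 redo_depth=1
After op 3 (type): buf='red' undo_depth=1 redo_depth=0
After op 4 (type): buf='redbaz' undo_depth=2 redo_depth=0
After op 5 (delete): buf='re' undo_depth=3 redo_depth=0
After op 6 (type): buf='reabc' undo_depth=4 redo_depth=0
After op 7 (undo): buf='re' undo_depth=3 redo_depth=1
After op 8 (type): buf='rexyz' undo_depth=4 redo_depth=0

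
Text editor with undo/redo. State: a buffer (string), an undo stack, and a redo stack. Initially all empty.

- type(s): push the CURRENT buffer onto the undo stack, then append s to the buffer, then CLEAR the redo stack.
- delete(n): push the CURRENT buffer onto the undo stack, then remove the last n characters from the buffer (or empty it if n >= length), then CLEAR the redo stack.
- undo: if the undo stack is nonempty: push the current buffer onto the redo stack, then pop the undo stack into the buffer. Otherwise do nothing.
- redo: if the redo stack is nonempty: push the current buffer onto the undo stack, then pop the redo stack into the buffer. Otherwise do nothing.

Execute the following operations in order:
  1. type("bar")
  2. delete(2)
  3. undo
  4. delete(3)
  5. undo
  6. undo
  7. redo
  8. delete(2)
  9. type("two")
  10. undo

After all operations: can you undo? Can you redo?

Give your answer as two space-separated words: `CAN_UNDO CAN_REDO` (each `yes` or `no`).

After op 1 (type): buf='bar' undo_depth=1 redo_depth=0
After op 2 (delete): buf='b' undo_depth=2 redo_depth=0
After op 3 (undo): buf='bar' undo_depth=1 redo_depth=1
After op 4 (delete): buf='(empty)' undo_depth=2 redo_depth=0
After op 5 (undo): buf='bar' undo_depth=1 redo_depth=1
After op 6 (undo): buf='(empty)' undo_depth=0 redo_depth=2
After op 7 (redo): buf='bar' undo_depth=1 redo_depth=1
After op 8 (delete): buf='b' undo_depth=2 redo_depth=0
After op 9 (type): buf='btwo' undo_depth=3 redo_depth=0
After op 10 (undo): buf='b' undo_depth=2 redo_depth=1

Answer: yes yes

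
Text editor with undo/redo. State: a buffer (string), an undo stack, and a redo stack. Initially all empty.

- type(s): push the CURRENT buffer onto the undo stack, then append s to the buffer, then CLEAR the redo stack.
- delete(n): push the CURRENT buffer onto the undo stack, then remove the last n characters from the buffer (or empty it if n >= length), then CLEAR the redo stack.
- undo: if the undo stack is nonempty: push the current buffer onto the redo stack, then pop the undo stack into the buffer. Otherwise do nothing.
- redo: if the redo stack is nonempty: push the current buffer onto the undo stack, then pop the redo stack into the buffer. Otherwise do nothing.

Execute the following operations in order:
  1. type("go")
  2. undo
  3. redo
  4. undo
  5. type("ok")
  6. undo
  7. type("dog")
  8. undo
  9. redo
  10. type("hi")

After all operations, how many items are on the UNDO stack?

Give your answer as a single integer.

After op 1 (type): buf='go' undo_depth=1 redo_depth=0
After op 2 (undo): buf='(empty)' undo_depth=0 redo_depth=1
After op 3 (redo): buf='go' undo_depth=1 redo_depth=0
After op 4 (undo): buf='(empty)' undo_depth=0 redo_depth=1
After op 5 (type): buf='ok' undo_depth=1 redo_depth=0
After op 6 (undo): buf='(empty)' undo_depth=0 redo_depth=1
After op 7 (type): buf='dog' undo_depth=1 redo_depth=0
After op 8 (undo): buf='(empty)' undo_depth=0 redo_depth=1
After op 9 (redo): buf='dog' undo_depth=1 redo_depth=0
After op 10 (type): buf='doghi' undo_depth=2 redo_depth=0

Answer: 2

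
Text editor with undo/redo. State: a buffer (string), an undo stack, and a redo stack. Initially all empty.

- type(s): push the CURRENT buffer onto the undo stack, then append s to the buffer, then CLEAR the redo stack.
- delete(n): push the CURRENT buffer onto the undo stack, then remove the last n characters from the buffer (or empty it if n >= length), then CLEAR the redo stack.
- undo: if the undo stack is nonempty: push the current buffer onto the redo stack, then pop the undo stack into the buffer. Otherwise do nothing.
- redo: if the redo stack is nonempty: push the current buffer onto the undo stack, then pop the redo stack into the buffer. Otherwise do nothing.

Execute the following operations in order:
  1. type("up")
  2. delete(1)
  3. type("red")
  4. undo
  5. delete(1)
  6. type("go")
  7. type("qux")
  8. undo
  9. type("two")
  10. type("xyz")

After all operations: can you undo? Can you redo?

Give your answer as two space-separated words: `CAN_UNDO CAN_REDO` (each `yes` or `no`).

After op 1 (type): buf='up' undo_depth=1 redo_depth=0
After op 2 (delete): buf='u' undo_depth=2 redo_depth=0
After op 3 (type): buf='ured' undo_depth=3 redo_depth=0
After op 4 (undo): buf='u' undo_depth=2 redo_depth=1
After op 5 (delete): buf='(empty)' undo_depth=3 redo_depth=0
After op 6 (type): buf='go' undo_depth=4 redo_depth=0
After op 7 (type): buf='goqux' undo_depth=5 redo_depth=0
After op 8 (undo): buf='go' undo_depth=4 redo_depth=1
After op 9 (type): buf='gotwo' undo_depth=5 redo_depth=0
After op 10 (type): buf='gotwoxyz' undo_depth=6 redo_depth=0

Answer: yes no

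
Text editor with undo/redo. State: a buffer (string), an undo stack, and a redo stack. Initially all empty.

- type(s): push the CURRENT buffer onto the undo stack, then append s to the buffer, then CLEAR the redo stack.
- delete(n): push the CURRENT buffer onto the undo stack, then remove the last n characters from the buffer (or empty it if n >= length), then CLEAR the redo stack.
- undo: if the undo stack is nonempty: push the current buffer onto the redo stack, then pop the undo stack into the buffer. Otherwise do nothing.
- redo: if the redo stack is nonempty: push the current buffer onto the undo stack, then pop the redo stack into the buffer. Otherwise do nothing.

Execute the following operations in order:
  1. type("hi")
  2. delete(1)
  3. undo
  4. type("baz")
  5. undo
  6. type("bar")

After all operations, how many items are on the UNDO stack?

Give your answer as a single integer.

After op 1 (type): buf='hi' undo_depth=1 redo_depth=0
After op 2 (delete): buf='h' undo_depth=2 redo_depth=0
After op 3 (undo): buf='hi' undo_depth=1 redo_depth=1
After op 4 (type): buf='hibaz' undo_depth=2 redo_depth=0
After op 5 (undo): buf='hi' undo_depth=1 redo_depth=1
After op 6 (type): buf='hibar' undo_depth=2 redo_depth=0

Answer: 2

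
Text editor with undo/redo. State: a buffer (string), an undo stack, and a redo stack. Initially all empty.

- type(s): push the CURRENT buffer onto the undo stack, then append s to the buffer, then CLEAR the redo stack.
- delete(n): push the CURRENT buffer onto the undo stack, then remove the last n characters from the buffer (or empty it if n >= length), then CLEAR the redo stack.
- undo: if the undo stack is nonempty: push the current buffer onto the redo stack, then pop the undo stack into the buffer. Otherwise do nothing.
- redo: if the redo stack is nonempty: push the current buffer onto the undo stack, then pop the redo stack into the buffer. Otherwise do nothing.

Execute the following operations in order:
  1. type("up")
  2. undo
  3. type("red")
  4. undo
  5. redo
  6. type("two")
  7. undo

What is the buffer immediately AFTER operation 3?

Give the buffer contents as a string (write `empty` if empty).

After op 1 (type): buf='up' undo_depth=1 redo_depth=0
After op 2 (undo): buf='(empty)' undo_depth=0 redo_depth=1
After op 3 (type): buf='red' undo_depth=1 redo_depth=0

Answer: red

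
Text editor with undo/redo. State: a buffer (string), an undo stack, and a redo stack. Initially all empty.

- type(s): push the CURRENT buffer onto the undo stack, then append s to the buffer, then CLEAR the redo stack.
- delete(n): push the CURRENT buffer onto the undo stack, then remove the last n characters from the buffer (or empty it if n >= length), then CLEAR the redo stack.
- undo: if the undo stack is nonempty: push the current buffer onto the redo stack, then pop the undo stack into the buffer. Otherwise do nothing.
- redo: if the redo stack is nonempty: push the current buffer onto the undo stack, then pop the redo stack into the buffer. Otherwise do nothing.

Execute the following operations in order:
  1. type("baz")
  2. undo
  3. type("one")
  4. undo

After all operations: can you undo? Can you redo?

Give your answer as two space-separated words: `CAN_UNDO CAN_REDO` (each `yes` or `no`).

After op 1 (type): buf='baz' undo_depth=1 redo_depth=0
After op 2 (undo): buf='(empty)' undo_depth=0 redo_depth=1
After op 3 (type): buf='one' undo_depth=1 redo_depth=0
After op 4 (undo): buf='(empty)' undo_depth=0 redo_depth=1

Answer: no yes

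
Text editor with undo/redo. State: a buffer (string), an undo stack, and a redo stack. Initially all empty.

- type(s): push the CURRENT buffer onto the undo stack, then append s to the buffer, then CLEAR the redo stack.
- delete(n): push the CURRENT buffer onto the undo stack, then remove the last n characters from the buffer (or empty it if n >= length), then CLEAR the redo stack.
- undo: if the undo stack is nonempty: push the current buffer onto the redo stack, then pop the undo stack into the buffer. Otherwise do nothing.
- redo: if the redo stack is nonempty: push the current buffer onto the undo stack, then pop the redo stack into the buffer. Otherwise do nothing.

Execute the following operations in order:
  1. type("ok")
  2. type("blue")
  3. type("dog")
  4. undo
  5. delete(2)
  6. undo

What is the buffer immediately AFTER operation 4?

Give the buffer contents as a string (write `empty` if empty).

Answer: okblue

Derivation:
After op 1 (type): buf='ok' undo_depth=1 redo_depth=0
After op 2 (type): buf='okblue' undo_depth=2 redo_depth=0
After op 3 (type): buf='okbluedog' undo_depth=3 redo_depth=0
After op 4 (undo): buf='okblue' undo_depth=2 redo_depth=1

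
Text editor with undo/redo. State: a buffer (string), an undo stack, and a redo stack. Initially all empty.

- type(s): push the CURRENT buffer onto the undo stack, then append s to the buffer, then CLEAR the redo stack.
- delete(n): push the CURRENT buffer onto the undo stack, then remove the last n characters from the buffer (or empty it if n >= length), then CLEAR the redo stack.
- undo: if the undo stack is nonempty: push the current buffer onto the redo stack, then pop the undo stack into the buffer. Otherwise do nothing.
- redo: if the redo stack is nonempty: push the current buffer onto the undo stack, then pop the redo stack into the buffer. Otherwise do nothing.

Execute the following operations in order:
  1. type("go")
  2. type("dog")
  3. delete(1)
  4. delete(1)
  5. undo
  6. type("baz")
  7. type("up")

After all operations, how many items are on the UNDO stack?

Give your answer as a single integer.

Answer: 5

Derivation:
After op 1 (type): buf='go' undo_depth=1 redo_depth=0
After op 2 (type): buf='godog' undo_depth=2 redo_depth=0
After op 3 (delete): buf='godo' undo_depth=3 redo_depth=0
After op 4 (delete): buf='god' undo_depth=4 redo_depth=0
After op 5 (undo): buf='godo' undo_depth=3 redo_depth=1
After op 6 (type): buf='godobaz' undo_depth=4 redo_depth=0
After op 7 (type): buf='godobazup' undo_depth=5 redo_depth=0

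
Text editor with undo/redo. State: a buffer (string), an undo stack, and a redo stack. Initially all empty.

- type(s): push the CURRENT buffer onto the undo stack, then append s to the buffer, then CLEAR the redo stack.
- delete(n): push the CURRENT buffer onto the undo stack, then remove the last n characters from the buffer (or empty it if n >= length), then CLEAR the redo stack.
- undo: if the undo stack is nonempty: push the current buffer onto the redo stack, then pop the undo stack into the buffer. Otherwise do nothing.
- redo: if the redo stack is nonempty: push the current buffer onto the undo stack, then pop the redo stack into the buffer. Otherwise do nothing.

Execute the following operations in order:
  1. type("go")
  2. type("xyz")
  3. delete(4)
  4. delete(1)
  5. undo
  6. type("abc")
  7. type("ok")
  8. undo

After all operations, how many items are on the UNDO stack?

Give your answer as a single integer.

Answer: 4

Derivation:
After op 1 (type): buf='go' undo_depth=1 redo_depth=0
After op 2 (type): buf='goxyz' undo_depth=2 redo_depth=0
After op 3 (delete): buf='g' undo_depth=3 redo_depth=0
After op 4 (delete): buf='(empty)' undo_depth=4 redo_depth=0
After op 5 (undo): buf='g' undo_depth=3 redo_depth=1
After op 6 (type): buf='gabc' undo_depth=4 redo_depth=0
After op 7 (type): buf='gabcok' undo_depth=5 redo_depth=0
After op 8 (undo): buf='gabc' undo_depth=4 redo_depth=1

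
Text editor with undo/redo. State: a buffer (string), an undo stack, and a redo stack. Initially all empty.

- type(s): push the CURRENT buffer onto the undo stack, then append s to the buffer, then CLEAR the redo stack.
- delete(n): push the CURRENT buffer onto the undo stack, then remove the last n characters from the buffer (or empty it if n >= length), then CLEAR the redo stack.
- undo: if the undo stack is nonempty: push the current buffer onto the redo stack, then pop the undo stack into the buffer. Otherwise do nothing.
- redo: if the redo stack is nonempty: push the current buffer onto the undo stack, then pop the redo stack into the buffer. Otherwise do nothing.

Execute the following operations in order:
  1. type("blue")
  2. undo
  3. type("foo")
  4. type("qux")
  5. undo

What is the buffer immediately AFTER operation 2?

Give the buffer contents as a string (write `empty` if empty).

After op 1 (type): buf='blue' undo_depth=1 redo_depth=0
After op 2 (undo): buf='(empty)' undo_depth=0 redo_depth=1

Answer: empty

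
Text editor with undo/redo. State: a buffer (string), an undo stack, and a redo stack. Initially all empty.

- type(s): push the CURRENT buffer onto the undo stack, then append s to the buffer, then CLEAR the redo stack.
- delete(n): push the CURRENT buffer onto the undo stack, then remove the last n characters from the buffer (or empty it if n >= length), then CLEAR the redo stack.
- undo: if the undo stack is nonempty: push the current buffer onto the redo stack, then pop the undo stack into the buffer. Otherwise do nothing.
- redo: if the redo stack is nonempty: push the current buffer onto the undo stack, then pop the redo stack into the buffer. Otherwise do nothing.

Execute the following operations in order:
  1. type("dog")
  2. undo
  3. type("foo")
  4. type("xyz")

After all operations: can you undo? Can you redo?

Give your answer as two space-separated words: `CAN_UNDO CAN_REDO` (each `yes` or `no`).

Answer: yes no

Derivation:
After op 1 (type): buf='dog' undo_depth=1 redo_depth=0
After op 2 (undo): buf='(empty)' undo_depth=0 redo_depth=1
After op 3 (type): buf='foo' undo_depth=1 redo_depth=0
After op 4 (type): buf='fooxyz' undo_depth=2 redo_depth=0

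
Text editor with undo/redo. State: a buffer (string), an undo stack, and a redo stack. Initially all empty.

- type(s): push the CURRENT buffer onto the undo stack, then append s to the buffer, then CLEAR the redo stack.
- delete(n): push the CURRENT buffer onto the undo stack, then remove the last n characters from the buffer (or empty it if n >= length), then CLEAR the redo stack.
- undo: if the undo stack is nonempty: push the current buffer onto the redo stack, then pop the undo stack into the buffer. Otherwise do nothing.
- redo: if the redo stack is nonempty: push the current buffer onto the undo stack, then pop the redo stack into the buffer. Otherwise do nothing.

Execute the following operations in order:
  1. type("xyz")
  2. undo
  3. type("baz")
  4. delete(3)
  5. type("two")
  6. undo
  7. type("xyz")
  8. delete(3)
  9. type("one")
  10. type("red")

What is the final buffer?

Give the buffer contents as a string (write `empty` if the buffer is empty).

After op 1 (type): buf='xyz' undo_depth=1 redo_depth=0
After op 2 (undo): buf='(empty)' undo_depth=0 redo_depth=1
After op 3 (type): buf='baz' undo_depth=1 redo_depth=0
After op 4 (delete): buf='(empty)' undo_depth=2 redo_depth=0
After op 5 (type): buf='two' undo_depth=3 redo_depth=0
After op 6 (undo): buf='(empty)' undo_depth=2 redo_depth=1
After op 7 (type): buf='xyz' undo_depth=3 redo_depth=0
After op 8 (delete): buf='(empty)' undo_depth=4 redo_depth=0
After op 9 (type): buf='one' undo_depth=5 redo_depth=0
After op 10 (type): buf='onered' undo_depth=6 redo_depth=0

Answer: onered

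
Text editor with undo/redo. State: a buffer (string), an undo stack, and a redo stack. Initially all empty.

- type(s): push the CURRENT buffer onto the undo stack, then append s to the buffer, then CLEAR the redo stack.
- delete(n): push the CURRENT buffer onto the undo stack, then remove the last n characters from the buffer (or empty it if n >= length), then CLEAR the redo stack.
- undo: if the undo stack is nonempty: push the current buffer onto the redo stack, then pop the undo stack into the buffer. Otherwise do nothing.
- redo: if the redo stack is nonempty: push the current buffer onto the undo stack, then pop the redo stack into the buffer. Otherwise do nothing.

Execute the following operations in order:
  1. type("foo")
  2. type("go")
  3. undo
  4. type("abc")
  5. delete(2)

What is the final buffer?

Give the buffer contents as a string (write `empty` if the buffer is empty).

Answer: fooa

Derivation:
After op 1 (type): buf='foo' undo_depth=1 redo_depth=0
After op 2 (type): buf='foogo' undo_depth=2 redo_depth=0
After op 3 (undo): buf='foo' undo_depth=1 redo_depth=1
After op 4 (type): buf='fooabc' undo_depth=2 redo_depth=0
After op 5 (delete): buf='fooa' undo_depth=3 redo_depth=0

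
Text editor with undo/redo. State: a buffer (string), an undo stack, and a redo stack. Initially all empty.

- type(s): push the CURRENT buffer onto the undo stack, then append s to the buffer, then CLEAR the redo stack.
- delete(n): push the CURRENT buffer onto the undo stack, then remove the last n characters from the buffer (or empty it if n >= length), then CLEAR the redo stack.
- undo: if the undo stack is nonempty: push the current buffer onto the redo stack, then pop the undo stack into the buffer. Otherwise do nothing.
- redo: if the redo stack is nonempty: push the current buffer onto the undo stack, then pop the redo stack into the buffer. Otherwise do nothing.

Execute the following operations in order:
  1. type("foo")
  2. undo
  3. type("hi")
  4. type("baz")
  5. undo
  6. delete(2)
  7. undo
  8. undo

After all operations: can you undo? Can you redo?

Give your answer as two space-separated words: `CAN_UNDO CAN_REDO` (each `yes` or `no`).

After op 1 (type): buf='foo' undo_depth=1 redo_depth=0
After op 2 (undo): buf='(empty)' undo_depth=0 redo_depth=1
After op 3 (type): buf='hi' undo_depth=1 redo_depth=0
After op 4 (type): buf='hibaz' undo_depth=2 redo_depth=0
After op 5 (undo): buf='hi' undo_depth=1 redo_depth=1
After op 6 (delete): buf='(empty)' undo_depth=2 redo_depth=0
After op 7 (undo): buf='hi' undo_depth=1 redo_depth=1
After op 8 (undo): buf='(empty)' undo_depth=0 redo_depth=2

Answer: no yes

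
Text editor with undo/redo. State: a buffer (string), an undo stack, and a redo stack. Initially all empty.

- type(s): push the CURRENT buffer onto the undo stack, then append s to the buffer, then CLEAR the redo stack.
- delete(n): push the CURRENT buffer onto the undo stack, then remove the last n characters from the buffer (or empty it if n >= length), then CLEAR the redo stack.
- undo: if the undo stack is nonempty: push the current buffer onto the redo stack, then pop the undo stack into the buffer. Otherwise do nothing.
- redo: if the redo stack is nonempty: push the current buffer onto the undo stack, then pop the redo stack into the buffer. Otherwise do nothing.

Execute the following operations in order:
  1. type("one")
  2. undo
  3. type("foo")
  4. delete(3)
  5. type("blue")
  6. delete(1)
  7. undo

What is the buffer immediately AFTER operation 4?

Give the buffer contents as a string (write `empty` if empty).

After op 1 (type): buf='one' undo_depth=1 redo_depth=0
After op 2 (undo): buf='(empty)' undo_depth=0 redo_depth=1
After op 3 (type): buf='foo' undo_depth=1 redo_depth=0
After op 4 (delete): buf='(empty)' undo_depth=2 redo_depth=0

Answer: empty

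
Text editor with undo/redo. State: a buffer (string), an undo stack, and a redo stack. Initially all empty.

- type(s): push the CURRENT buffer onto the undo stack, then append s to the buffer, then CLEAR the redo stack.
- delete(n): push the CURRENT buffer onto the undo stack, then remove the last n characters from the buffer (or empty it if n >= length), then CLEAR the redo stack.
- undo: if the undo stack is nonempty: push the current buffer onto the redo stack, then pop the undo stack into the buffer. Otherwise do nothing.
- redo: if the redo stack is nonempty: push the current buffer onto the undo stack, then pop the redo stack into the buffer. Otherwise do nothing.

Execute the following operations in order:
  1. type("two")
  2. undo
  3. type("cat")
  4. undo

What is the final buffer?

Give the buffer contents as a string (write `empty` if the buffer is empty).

After op 1 (type): buf='two' undo_depth=1 redo_depth=0
After op 2 (undo): buf='(empty)' undo_depth=0 redo_depth=1
After op 3 (type): buf='cat' undo_depth=1 redo_depth=0
After op 4 (undo): buf='(empty)' undo_depth=0 redo_depth=1

Answer: empty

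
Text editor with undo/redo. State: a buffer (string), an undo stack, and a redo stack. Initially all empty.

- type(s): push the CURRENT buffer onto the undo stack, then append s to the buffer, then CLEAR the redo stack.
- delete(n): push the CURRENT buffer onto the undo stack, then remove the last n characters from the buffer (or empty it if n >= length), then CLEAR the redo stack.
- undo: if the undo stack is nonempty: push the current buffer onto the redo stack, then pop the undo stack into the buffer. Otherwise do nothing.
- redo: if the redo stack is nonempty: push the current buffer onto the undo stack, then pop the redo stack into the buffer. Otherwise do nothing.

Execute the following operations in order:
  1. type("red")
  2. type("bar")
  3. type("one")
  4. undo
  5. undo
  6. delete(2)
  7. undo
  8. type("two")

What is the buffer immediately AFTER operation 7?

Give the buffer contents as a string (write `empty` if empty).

Answer: red

Derivation:
After op 1 (type): buf='red' undo_depth=1 redo_depth=0
After op 2 (type): buf='redbar' undo_depth=2 redo_depth=0
After op 3 (type): buf='redbarone' undo_depth=3 redo_depth=0
After op 4 (undo): buf='redbar' undo_depth=2 redo_depth=1
After op 5 (undo): buf='red' undo_depth=1 redo_depth=2
After op 6 (delete): buf='r' undo_depth=2 redo_depth=0
After op 7 (undo): buf='red' undo_depth=1 redo_depth=1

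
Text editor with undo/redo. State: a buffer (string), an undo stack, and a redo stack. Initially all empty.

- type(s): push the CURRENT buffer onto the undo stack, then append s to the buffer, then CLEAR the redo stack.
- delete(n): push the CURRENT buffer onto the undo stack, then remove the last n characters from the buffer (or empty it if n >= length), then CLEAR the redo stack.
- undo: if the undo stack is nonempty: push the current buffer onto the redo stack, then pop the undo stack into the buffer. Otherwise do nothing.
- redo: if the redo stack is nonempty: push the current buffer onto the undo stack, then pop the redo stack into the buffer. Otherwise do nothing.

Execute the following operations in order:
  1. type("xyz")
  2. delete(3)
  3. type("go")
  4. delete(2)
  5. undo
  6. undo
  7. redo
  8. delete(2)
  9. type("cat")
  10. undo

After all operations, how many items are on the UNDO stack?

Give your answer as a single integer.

Answer: 4

Derivation:
After op 1 (type): buf='xyz' undo_depth=1 redo_depth=0
After op 2 (delete): buf='(empty)' undo_depth=2 redo_depth=0
After op 3 (type): buf='go' undo_depth=3 redo_depth=0
After op 4 (delete): buf='(empty)' undo_depth=4 redo_depth=0
After op 5 (undo): buf='go' undo_depth=3 redo_depth=1
After op 6 (undo): buf='(empty)' undo_depth=2 redo_depth=2
After op 7 (redo): buf='go' undo_depth=3 redo_depth=1
After op 8 (delete): buf='(empty)' undo_depth=4 redo_depth=0
After op 9 (type): buf='cat' undo_depth=5 redo_depth=0
After op 10 (undo): buf='(empty)' undo_depth=4 redo_depth=1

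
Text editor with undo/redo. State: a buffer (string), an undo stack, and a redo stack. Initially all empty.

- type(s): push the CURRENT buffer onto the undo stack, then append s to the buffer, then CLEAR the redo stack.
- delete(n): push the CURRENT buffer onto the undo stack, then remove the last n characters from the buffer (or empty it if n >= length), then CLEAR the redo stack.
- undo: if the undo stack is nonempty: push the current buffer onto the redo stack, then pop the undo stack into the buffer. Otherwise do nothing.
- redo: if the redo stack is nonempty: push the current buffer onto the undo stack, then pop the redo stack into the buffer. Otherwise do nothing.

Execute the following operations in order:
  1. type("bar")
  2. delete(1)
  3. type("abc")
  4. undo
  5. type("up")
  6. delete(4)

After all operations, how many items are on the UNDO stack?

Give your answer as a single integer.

After op 1 (type): buf='bar' undo_depth=1 redo_depth=0
After op 2 (delete): buf='ba' undo_depth=2 redo_depth=0
After op 3 (type): buf='baabc' undo_depth=3 redo_depth=0
After op 4 (undo): buf='ba' undo_depth=2 redo_depth=1
After op 5 (type): buf='baup' undo_depth=3 redo_depth=0
After op 6 (delete): buf='(empty)' undo_depth=4 redo_depth=0

Answer: 4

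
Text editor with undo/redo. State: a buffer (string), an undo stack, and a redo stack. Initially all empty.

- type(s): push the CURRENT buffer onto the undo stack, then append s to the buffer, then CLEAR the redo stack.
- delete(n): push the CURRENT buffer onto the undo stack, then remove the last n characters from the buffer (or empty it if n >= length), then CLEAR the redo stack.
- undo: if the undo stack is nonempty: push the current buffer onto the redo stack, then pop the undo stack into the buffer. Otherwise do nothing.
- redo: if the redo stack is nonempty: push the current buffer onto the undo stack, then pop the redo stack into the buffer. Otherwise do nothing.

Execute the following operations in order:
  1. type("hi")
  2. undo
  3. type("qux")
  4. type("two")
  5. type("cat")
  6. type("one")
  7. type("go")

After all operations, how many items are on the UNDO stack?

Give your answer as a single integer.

Answer: 5

Derivation:
After op 1 (type): buf='hi' undo_depth=1 redo_depth=0
After op 2 (undo): buf='(empty)' undo_depth=0 redo_depth=1
After op 3 (type): buf='qux' undo_depth=1 redo_depth=0
After op 4 (type): buf='quxtwo' undo_depth=2 redo_depth=0
After op 5 (type): buf='quxtwocat' undo_depth=3 redo_depth=0
After op 6 (type): buf='quxtwocatone' undo_depth=4 redo_depth=0
After op 7 (type): buf='quxtwocatonego' undo_depth=5 redo_depth=0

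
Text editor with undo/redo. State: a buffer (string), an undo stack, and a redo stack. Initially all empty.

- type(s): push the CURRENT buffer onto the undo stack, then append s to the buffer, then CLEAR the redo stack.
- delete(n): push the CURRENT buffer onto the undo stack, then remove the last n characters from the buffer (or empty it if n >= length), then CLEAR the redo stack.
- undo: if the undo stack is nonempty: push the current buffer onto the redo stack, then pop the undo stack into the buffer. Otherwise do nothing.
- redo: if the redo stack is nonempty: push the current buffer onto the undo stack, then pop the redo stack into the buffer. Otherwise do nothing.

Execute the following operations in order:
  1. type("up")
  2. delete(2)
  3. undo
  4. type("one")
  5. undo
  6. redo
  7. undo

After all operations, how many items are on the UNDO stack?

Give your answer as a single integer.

After op 1 (type): buf='up' undo_depth=1 redo_depth=0
After op 2 (delete): buf='(empty)' undo_depth=2 redo_depth=0
After op 3 (undo): buf='up' undo_depth=1 redo_depth=1
After op 4 (type): buf='upone' undo_depth=2 redo_depth=0
After op 5 (undo): buf='up' undo_depth=1 redo_depth=1
After op 6 (redo): buf='upone' undo_depth=2 redo_depth=0
After op 7 (undo): buf='up' undo_depth=1 redo_depth=1

Answer: 1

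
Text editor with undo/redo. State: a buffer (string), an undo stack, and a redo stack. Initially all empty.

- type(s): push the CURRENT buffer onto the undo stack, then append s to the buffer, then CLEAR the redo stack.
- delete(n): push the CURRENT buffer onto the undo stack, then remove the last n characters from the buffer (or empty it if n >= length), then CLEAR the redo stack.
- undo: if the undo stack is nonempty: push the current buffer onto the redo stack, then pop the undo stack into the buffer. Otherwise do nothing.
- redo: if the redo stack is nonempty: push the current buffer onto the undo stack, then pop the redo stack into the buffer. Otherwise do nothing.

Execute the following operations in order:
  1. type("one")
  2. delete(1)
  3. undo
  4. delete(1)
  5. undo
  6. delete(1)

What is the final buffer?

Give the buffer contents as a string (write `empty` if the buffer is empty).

Answer: on

Derivation:
After op 1 (type): buf='one' undo_depth=1 redo_depth=0
After op 2 (delete): buf='on' undo_depth=2 redo_depth=0
After op 3 (undo): buf='one' undo_depth=1 redo_depth=1
After op 4 (delete): buf='on' undo_depth=2 redo_depth=0
After op 5 (undo): buf='one' undo_depth=1 redo_depth=1
After op 6 (delete): buf='on' undo_depth=2 redo_depth=0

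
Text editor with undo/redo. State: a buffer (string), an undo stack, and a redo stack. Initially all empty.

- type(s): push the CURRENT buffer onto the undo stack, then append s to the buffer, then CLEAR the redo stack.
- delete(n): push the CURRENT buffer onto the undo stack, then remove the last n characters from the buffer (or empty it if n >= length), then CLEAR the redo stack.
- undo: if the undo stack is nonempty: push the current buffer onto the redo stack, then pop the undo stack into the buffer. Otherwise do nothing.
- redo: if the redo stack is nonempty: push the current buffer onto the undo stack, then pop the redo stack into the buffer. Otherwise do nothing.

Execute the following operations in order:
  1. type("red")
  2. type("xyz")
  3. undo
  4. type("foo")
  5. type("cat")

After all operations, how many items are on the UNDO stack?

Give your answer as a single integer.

Answer: 3

Derivation:
After op 1 (type): buf='red' undo_depth=1 redo_depth=0
After op 2 (type): buf='redxyz' undo_depth=2 redo_depth=0
After op 3 (undo): buf='red' undo_depth=1 redo_depth=1
After op 4 (type): buf='redfoo' undo_depth=2 redo_depth=0
After op 5 (type): buf='redfoocat' undo_depth=3 redo_depth=0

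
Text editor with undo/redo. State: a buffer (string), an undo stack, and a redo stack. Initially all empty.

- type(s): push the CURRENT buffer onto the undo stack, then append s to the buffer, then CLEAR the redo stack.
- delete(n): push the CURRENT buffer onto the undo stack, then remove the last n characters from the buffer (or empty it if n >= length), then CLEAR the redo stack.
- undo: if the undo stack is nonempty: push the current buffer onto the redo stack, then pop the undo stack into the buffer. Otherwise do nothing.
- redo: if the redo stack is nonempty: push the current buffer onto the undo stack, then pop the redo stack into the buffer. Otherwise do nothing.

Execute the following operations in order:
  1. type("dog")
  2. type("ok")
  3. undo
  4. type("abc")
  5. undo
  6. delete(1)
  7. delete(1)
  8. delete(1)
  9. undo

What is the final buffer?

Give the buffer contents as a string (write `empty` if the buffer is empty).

After op 1 (type): buf='dog' undo_depth=1 redo_depth=0
After op 2 (type): buf='dogok' undo_depth=2 redo_depth=0
After op 3 (undo): buf='dog' undo_depth=1 redo_depth=1
After op 4 (type): buf='dogabc' undo_depth=2 redo_depth=0
After op 5 (undo): buf='dog' undo_depth=1 redo_depth=1
After op 6 (delete): buf='do' undo_depth=2 redo_depth=0
After op 7 (delete): buf='d' undo_depth=3 redo_depth=0
After op 8 (delete): buf='(empty)' undo_depth=4 redo_depth=0
After op 9 (undo): buf='d' undo_depth=3 redo_depth=1

Answer: d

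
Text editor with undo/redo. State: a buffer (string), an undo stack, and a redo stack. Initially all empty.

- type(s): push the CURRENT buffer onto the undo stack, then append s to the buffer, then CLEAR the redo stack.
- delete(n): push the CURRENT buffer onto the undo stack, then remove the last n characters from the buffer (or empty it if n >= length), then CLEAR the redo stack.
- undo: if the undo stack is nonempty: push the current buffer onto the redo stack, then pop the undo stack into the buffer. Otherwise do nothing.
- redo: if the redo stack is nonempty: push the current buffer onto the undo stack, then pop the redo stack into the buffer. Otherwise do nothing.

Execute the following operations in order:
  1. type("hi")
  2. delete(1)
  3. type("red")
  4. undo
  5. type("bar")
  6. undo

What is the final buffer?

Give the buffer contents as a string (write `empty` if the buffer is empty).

Answer: h

Derivation:
After op 1 (type): buf='hi' undo_depth=1 redo_depth=0
After op 2 (delete): buf='h' undo_depth=2 redo_depth=0
After op 3 (type): buf='hred' undo_depth=3 redo_depth=0
After op 4 (undo): buf='h' undo_depth=2 redo_depth=1
After op 5 (type): buf='hbar' undo_depth=3 redo_depth=0
After op 6 (undo): buf='h' undo_depth=2 redo_depth=1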